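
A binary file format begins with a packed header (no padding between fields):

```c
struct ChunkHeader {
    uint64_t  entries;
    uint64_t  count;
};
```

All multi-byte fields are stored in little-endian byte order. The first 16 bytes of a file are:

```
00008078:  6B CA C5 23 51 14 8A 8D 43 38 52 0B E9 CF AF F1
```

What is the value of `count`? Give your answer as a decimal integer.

`count` follows `entries` (8 bytes), so it starts at byte offset 8 and occupies 8 bytes.
Bytes at offsets 8..15: 43 38 52 0B E9 CF AF F1.
Little-endian: lowest address holds the least-significant byte.
Reassemble most-significant byte first: F1 AF CF E9 0B 52 38 43 → 0xF1AFCFE90B523843.
0xF1AFCFE90B523843 = 17415366883889264707.

17415366883889264707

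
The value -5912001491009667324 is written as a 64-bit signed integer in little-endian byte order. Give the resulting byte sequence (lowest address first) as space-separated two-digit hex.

Two's complement of -5912001491009667324 in 64 bits: 5912001491009667324 = 0x520BA6086F3600FC; invert → 0xADF459F790C9FF03; add 1 → 0xADF459F790C9FF04.
Split into bytes (most-significant first): AD F4 59 F7 90 C9 FF 04.
Little-endian stores the least-significant byte at the lowest address.
So at ascending addresses the bytes are 04 FF C9 90 F7 59 F4 AD.

04 FF C9 90 F7 59 F4 AD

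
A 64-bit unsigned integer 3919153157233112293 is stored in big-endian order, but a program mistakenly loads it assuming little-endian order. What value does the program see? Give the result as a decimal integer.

3919153157233112293 in 64-bit hexadecimal is 0x3663A1082D3AF4E5.
Stored big-endian, the bytes at ascending addresses are 36 63 A1 08 2D 3A F4 E5.
Read back as little-endian, the first byte is least significant, giving 0xE5F43A2D08A16336.
0xE5F43A2D08A16336 = 16569932894095631158.

16569932894095631158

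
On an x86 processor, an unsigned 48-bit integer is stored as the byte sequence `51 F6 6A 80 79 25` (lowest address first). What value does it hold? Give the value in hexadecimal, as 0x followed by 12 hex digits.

Little-endian: lowest address holds the least-significant byte.
Reassemble most-significant byte first: 25 79 80 6A F6 51 → 0x2579806AF651.

0x2579806AF651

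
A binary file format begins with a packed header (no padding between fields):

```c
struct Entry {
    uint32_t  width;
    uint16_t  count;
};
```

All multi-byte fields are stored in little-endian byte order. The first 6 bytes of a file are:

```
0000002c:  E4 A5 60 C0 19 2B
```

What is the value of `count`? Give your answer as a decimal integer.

`count` follows `width` (4 bytes), so it starts at byte offset 4 and occupies 2 bytes.
Bytes at offsets 4..5: 19 2B.
Little-endian: lowest address holds the least-significant byte.
Reassemble most-significant byte first: 2B 19 → 0x2B19.
0x2B19 = 11033.

11033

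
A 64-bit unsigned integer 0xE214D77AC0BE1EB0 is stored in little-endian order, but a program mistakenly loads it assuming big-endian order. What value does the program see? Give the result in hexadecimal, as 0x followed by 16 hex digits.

Stored little-endian, the bytes at ascending addresses are B0 1E BE C0 7A D7 14 E2.
Read back as big-endian, the last byte is least significant, giving 0xB01EBEC07AD714E2.

0xB01EBEC07AD714E2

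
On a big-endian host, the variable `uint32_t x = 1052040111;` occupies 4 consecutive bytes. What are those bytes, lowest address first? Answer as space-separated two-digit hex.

1052040111 in hexadecimal, padded to 32 bits, is 0x3EB4DBAF.
Split into bytes (most-significant first): 3E B4 DB AF.
Big-endian: lowest address holds the most-significant byte.
So the memory order matches the most-significant-first order: 3E B4 DB AF.

3E B4 DB AF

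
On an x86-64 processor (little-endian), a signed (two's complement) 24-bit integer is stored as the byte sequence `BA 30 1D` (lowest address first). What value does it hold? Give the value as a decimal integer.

1913018

Little-endian: lowest address holds the least-significant byte.
Reassemble most-significant byte first: 1D 30 BA → 0x1D30BA.
0x1D30BA = 1913018.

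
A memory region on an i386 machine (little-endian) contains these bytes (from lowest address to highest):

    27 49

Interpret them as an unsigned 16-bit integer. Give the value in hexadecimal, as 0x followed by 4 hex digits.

Little-endian: lowest address holds the least-significant byte.
Reassemble most-significant byte first: 49 27 → 0x4927.

0x4927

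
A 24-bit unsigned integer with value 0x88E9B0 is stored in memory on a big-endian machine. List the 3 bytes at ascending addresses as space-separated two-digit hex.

88 E9 B0

Split into bytes (most-significant first): 88 E9 B0.
Big-endian stores the most-significant byte at the lowest address.
So the memory order matches the most-significant-first order: 88 E9 B0.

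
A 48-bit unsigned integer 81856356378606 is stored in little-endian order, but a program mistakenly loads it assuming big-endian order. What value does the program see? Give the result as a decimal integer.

262126344827466

81856356378606 in 48-bit hexadecimal is 0x4A72AB0B67EE.
Stored little-endian, the bytes at ascending addresses are EE 67 0B AB 72 4A.
Read back as big-endian, the last byte is least significant, giving 0xEE670BAB724A.
0xEE670BAB724A = 262126344827466.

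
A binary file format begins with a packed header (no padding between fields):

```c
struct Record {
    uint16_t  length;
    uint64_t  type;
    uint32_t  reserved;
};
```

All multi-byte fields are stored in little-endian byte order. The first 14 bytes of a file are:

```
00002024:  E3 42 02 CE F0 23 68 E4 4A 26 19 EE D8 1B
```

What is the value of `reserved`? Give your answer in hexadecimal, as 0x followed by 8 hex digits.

`reserved` follows `length` (2 B), `type` (8 B), so it starts at offset 2 + 8 = 10 and occupies 4 bytes.
Bytes at offsets 10..13: 19 EE D8 1B.
In little-endian order the low byte comes first in memory.
Reassemble most-significant byte first: 1B D8 EE 19 → 0x1BD8EE19.

0x1BD8EE19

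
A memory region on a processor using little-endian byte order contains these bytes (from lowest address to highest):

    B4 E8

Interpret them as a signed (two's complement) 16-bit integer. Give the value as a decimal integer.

-5964

In little-endian order the low byte comes first in memory.
Reassemble most-significant byte first: E8 B4 → 0xE8B4.
Top bit is set, so as a signed 16-bit value this is 0xE8B4 − 2^16 = -5964.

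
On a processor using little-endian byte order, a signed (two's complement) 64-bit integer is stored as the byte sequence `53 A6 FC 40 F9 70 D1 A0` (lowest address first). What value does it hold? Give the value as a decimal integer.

In little-endian order the low byte comes first in memory.
Reassemble most-significant byte first: A0 D1 70 F9 40 FC A6 53 → 0xA0D170F940FCA653.
Top bit is set, so as a signed 64-bit value this is 0xA0D170F940FCA653 − 2^64 = -6858576541669087661.

-6858576541669087661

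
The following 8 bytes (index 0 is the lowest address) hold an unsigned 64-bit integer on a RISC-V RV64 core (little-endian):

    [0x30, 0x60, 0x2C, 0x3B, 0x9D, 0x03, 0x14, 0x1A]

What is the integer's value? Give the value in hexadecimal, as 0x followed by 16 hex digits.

0x1A14039D3B2C6030

Little-endian stores the least-significant byte at the lowest address.
Reassemble most-significant byte first: 1A 14 03 9D 3B 2C 60 30 → 0x1A14039D3B2C6030.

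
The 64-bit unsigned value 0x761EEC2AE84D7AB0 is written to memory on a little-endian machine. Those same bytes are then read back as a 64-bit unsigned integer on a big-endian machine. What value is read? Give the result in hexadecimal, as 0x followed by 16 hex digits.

Stored little-endian, the bytes at ascending addresses are B0 7A 4D E8 2A EC 1E 76.
Read back as big-endian, the last byte is least significant, giving 0xB07A4DE82AEC1E76.

0xB07A4DE82AEC1E76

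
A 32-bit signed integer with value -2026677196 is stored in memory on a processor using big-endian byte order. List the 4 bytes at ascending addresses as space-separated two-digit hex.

Two's complement of -2026677196 in 32 bits: 2026677196 = 0x78CCA3CC; invert → 0x87335C33; add 1 → 0x87335C34.
Split into bytes (most-significant first): 87 33 5C 34.
In big-endian order the high byte comes first in memory.
So the memory order matches the most-significant-first order: 87 33 5C 34.

87 33 5C 34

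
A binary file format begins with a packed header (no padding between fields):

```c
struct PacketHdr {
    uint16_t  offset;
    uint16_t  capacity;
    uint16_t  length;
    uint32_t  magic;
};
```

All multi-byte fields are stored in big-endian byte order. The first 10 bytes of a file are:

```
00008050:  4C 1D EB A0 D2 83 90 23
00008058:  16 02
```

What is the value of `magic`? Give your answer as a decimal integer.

2418218498

`magic` follows `offset` (2 B), `capacity` (2 B), `length` (2 B), so it starts at offset 2 + 2 + 2 = 6 and occupies 4 bytes.
Bytes at offsets 6..9: 90 23 16 02.
Big-endian: lowest address holds the most-significant byte.
The bytes are already most-significant first: 0x90231602.
0x90231602 = 2418218498.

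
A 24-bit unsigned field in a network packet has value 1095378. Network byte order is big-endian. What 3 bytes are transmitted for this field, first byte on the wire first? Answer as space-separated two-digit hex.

10 B6 D2

1095378 in hexadecimal, padded to 24 bits, is 0x10B6D2.
Split into bytes (most-significant first): 10 B6 D2.
Big-endian: lowest address holds the most-significant byte.
So the memory order matches the most-significant-first order: 10 B6 D2.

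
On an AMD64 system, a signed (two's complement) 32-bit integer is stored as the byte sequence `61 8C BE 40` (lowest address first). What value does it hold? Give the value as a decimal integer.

In little-endian order the low byte comes first in memory.
Reassemble most-significant byte first: 40 BE 8C 61 → 0x40BE8C61.
0x40BE8C61 = 1086229601.

1086229601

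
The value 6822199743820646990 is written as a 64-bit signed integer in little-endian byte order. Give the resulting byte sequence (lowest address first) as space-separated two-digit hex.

6822199743820646990 in hexadecimal, padded to 64 bits, is 0x5EAD52857D30CA4E.
Split into bytes (most-significant first): 5E AD 52 85 7D 30 CA 4E.
In little-endian order the low byte comes first in memory.
So at ascending addresses the bytes are 4E CA 30 7D 85 52 AD 5E.

4E CA 30 7D 85 52 AD 5E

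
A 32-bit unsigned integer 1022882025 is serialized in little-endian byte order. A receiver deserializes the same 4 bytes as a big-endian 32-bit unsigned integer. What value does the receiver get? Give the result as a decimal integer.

1022882025 in 32-bit hexadecimal is 0x3CF7F0E9.
Stored little-endian, the bytes at ascending addresses are E9 F0 F7 3C.
Read back as big-endian, the last byte is least significant, giving 0xE9F0F73C.
0xE9F0F73C = 3924883260.

3924883260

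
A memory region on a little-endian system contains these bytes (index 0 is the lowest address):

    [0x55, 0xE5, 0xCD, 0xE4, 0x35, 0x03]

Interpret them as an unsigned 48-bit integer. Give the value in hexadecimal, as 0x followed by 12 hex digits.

0x0335E4CDE555

Little-endian: lowest address holds the least-significant byte.
Reassemble most-significant byte first: 03 35 E4 CD E5 55 → 0x0335E4CDE555.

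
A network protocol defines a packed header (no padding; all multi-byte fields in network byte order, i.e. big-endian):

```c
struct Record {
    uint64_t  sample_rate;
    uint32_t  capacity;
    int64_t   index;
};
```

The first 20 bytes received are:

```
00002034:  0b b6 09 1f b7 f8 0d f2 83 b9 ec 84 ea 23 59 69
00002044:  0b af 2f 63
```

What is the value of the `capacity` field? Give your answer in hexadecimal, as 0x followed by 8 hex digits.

0x83B9EC84

`capacity` follows `sample_rate` (8 bytes), so it starts at byte offset 8 and occupies 4 bytes.
Bytes at offsets 8..11: 83 B9 EC 84.
Big-endian stores the most-significant byte at the lowest address.
The bytes are already most-significant first: 0x83B9EC84.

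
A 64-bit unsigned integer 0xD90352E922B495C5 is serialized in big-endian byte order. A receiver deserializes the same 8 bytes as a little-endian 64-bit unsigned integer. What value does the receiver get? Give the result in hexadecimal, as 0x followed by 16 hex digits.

0xC595B422E95203D9

Stored big-endian, the bytes at ascending addresses are D9 03 52 E9 22 B4 95 C5.
Read back as little-endian, the first byte is least significant, giving 0xC595B422E95203D9.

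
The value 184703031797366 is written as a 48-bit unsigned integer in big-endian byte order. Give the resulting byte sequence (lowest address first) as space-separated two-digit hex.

184703031797366 in hexadecimal, padded to 48 bits, is 0xA7FC86996676.
Split into bytes (most-significant first): A7 FC 86 99 66 76.
In big-endian order the high byte comes first in memory.
So the memory order matches the most-significant-first order: A7 FC 86 99 66 76.

A7 FC 86 99 66 76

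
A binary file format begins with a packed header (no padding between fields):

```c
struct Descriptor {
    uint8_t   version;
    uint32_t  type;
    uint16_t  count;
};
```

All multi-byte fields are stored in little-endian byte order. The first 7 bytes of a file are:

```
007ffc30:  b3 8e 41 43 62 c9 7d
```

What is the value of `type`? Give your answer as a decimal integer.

1648574862

`type` follows `version` (1 byte), so it starts at byte offset 1 and occupies 4 bytes.
Bytes at offsets 1..4: 8E 41 43 62.
Little-endian stores the least-significant byte at the lowest address.
Reassemble most-significant byte first: 62 43 41 8E → 0x6243418E.
0x6243418E = 1648574862.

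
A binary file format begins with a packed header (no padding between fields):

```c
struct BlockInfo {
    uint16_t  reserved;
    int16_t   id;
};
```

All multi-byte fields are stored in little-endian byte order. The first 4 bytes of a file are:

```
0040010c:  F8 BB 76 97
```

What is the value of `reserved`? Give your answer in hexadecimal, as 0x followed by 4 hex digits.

0xBBF8

`reserved` is the first field, at byte offset 0, occupying 2 bytes.
Bytes at offsets 0..1: F8 BB.
Little-endian: lowest address holds the least-significant byte.
Reassemble most-significant byte first: BB F8 → 0xBBF8.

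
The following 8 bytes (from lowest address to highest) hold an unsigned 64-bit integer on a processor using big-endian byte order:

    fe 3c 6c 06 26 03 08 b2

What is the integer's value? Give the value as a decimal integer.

Big-endian stores the most-significant byte at the lowest address.
The bytes are already most-significant first: 0xFE3C6C06260308B2.
0xFE3C6C06260308B2 = 18319636157899671730.

18319636157899671730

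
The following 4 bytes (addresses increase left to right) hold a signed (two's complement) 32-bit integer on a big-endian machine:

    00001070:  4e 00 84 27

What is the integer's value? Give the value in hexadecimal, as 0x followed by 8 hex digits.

Big-endian: lowest address holds the most-significant byte.
The bytes are already most-significant first: 0x4E008427.

0x4E008427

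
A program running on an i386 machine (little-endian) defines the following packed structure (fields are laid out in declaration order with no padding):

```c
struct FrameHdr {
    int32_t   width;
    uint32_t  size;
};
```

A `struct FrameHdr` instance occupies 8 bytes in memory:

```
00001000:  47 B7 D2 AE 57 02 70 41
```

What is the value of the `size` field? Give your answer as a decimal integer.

`size` follows `width` (4 bytes), so it starts at byte offset 4 and occupies 4 bytes.
Bytes at offsets 4..7: 57 02 70 41.
In little-endian order the low byte comes first in memory.
Reassemble most-significant byte first: 41 70 02 57 → 0x41700257.
0x41700257 = 1097859671.

1097859671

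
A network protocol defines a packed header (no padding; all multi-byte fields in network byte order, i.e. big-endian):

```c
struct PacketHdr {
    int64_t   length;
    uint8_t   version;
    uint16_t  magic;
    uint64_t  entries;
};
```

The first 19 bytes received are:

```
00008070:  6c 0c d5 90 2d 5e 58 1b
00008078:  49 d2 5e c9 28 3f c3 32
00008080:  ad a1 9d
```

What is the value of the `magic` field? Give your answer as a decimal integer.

53854

`magic` follows `length` (8 B), `version` (1 B), so it starts at offset 8 + 1 = 9 and occupies 2 bytes.
Bytes at offsets 9..10: D2 5E.
Big-endian: lowest address holds the most-significant byte.
The bytes are already most-significant first: 0xD25E.
0xD25E = 53854.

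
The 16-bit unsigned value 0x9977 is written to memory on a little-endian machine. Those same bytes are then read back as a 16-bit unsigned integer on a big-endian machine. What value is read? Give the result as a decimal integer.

Stored little-endian, the bytes at ascending addresses are 77 99.
Read back as big-endian, the last byte is least significant, giving 0x7799.
0x7799 = 30617.

30617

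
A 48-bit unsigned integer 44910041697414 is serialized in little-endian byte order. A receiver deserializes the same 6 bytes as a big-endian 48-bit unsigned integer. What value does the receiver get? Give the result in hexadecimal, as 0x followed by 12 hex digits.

0x860C156FD828

44910041697414 in 48-bit hexadecimal is 0x28D86F150C86.
Stored little-endian, the bytes at ascending addresses are 86 0C 15 6F D8 28.
Read back as big-endian, the last byte is least significant, giving 0x860C156FD828.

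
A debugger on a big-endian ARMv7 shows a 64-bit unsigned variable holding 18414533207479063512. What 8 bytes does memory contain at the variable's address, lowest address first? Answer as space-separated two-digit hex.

18414533207479063512 in hexadecimal, padded to 64 bits, is 0xFF8D9063486C93D8.
Split into bytes (most-significant first): FF 8D 90 63 48 6C 93 D8.
Big-endian stores the most-significant byte at the lowest address.
So the memory order matches the most-significant-first order: FF 8D 90 63 48 6C 93 D8.

FF 8D 90 63 48 6C 93 D8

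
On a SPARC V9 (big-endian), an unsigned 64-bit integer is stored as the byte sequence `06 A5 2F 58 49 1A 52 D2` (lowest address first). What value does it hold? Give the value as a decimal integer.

478840991614915282

Big-endian: lowest address holds the most-significant byte.
The bytes are already most-significant first: 0x06A52F58491A52D2.
0x06A52F58491A52D2 = 478840991614915282.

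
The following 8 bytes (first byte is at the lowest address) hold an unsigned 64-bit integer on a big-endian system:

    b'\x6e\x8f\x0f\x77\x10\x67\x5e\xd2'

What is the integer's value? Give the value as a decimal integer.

7966603269892431570

Big-endian stores the most-significant byte at the lowest address.
The bytes are already most-significant first: 0x6E8F0F7710675ED2.
0x6E8F0F7710675ED2 = 7966603269892431570.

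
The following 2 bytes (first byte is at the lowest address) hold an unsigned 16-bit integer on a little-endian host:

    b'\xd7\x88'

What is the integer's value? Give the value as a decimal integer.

Little-endian stores the least-significant byte at the lowest address.
Reassemble most-significant byte first: 88 D7 → 0x88D7.
0x88D7 = 35031.

35031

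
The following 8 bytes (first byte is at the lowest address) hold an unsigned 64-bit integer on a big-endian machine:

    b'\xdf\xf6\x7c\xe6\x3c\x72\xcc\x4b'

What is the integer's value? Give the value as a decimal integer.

16138223643027229771

In big-endian order the high byte comes first in memory.
The bytes are already most-significant first: 0xDFF67CE63C72CC4B.
0xDFF67CE63C72CC4B = 16138223643027229771.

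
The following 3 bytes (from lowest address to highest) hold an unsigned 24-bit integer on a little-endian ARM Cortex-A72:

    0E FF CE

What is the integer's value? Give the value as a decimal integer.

13565710

In little-endian order the low byte comes first in memory.
Reassemble most-significant byte first: CE FF 0E → 0xCEFF0E.
0xCEFF0E = 13565710.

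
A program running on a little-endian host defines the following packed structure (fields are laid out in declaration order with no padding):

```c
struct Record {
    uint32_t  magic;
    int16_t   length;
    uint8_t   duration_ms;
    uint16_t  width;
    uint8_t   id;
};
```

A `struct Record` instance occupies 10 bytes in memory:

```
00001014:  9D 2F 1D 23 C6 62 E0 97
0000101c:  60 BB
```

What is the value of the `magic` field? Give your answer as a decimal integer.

`magic` is the first field, at byte offset 0, occupying 4 bytes.
Bytes at offsets 0..3: 9D 2F 1D 23.
Little-endian: lowest address holds the least-significant byte.
Reassemble most-significant byte first: 23 1D 2F 9D → 0x231D2F9D.
0x231D2F9D = 589115293.

589115293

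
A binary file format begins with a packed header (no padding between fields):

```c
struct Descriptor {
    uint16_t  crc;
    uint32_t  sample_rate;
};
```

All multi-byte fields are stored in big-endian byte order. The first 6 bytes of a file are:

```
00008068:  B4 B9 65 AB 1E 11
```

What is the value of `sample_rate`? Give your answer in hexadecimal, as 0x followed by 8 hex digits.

0x65AB1E11

`sample_rate` follows `crc` (2 bytes), so it starts at byte offset 2 and occupies 4 bytes.
Bytes at offsets 2..5: 65 AB 1E 11.
Big-endian stores the most-significant byte at the lowest address.
The bytes are already most-significant first: 0x65AB1E11.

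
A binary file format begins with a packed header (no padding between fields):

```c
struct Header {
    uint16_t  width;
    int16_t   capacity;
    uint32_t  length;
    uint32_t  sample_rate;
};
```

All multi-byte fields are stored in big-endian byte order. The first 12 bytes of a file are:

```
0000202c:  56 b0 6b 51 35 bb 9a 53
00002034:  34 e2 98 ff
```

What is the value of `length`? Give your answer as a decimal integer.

`length` follows `width` (2 B), `capacity` (2 B), so it starts at offset 2 + 2 = 4 and occupies 4 bytes.
Bytes at offsets 4..7: 35 BB 9A 53.
Big-endian stores the most-significant byte at the lowest address.
The bytes are already most-significant first: 0x35BB9A53.
0x35BB9A53 = 901487187.

901487187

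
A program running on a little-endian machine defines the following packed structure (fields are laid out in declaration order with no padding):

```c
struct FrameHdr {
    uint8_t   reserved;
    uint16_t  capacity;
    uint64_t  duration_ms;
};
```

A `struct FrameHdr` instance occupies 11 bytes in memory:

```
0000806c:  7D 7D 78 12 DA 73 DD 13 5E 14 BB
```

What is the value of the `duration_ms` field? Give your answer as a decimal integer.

13480503024039483922

`duration_ms` follows `reserved` (1 B), `capacity` (2 B), so it starts at offset 1 + 2 = 3 and occupies 8 bytes.
Bytes at offsets 3..10: 12 DA 73 DD 13 5E 14 BB.
Little-endian: lowest address holds the least-significant byte.
Reassemble most-significant byte first: BB 14 5E 13 DD 73 DA 12 → 0xBB145E13DD73DA12.
0xBB145E13DD73DA12 = 13480503024039483922.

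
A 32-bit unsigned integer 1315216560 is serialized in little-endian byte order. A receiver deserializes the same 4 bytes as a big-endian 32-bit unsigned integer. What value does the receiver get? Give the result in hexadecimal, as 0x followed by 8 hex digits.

0xB09C644E

1315216560 in 32-bit hexadecimal is 0x4E649CB0.
Stored little-endian, the bytes at ascending addresses are B0 9C 64 4E.
Read back as big-endian, the last byte is least significant, giving 0xB09C644E.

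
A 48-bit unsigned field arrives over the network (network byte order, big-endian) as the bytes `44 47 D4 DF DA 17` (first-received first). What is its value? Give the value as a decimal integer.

Big-endian: lowest address holds the most-significant byte.
The bytes are already most-significant first: 0x4447D4DFDA17.
0x4447D4DFDA17 = 75075304806935.

75075304806935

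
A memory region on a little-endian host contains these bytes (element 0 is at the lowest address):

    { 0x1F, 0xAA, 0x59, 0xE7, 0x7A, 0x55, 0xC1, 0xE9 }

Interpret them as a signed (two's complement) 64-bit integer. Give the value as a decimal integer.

-1602906006011401697

Little-endian stores the least-significant byte at the lowest address.
Reassemble most-significant byte first: E9 C1 55 7A E7 59 AA 1F → 0xE9C1557AE759AA1F.
Top bit is set, so as a signed 64-bit value this is 0xE9C1557AE759AA1F − 2^64 = -1602906006011401697.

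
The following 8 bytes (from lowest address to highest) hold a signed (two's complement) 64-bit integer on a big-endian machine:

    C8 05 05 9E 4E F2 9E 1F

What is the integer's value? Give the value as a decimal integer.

-4033811713752916449

Big-endian stores the most-significant byte at the lowest address.
The bytes are already most-significant first: 0xC805059E4EF29E1F.
Top bit is set, so as a signed 64-bit value this is 0xC805059E4EF29E1F − 2^64 = -4033811713752916449.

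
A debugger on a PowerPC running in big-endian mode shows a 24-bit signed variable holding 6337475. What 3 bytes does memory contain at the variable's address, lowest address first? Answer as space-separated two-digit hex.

6337475 in hexadecimal, padded to 24 bits, is 0x60B3C3.
Split into bytes (most-significant first): 60 B3 C3.
In big-endian order the high byte comes first in memory.
So the memory order matches the most-significant-first order: 60 B3 C3.

60 B3 C3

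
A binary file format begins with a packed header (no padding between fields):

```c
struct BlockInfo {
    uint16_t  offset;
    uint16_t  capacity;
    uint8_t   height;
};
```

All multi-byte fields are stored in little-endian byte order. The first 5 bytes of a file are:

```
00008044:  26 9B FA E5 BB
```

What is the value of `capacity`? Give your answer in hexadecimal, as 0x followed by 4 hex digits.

0xE5FA

`capacity` follows `offset` (2 bytes), so it starts at byte offset 2 and occupies 2 bytes.
Bytes at offsets 2..3: FA E5.
Little-endian: lowest address holds the least-significant byte.
Reassemble most-significant byte first: E5 FA → 0xE5FA.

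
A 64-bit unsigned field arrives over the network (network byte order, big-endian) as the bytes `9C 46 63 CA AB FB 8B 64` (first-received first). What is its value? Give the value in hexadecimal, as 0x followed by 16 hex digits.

Big-endian: lowest address holds the most-significant byte.
The bytes are already most-significant first: 0x9C4663CAABFB8B64.

0x9C4663CAABFB8B64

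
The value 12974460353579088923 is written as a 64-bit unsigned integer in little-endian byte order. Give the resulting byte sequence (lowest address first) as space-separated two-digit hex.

1B 7C 78 2F F3 8A 0E B4

12974460353579088923 in hexadecimal, padded to 64 bits, is 0xB40E8AF32F787C1B.
Split into bytes (most-significant first): B4 0E 8A F3 2F 78 7C 1B.
Little-endian stores the least-significant byte at the lowest address.
So at ascending addresses the bytes are 1B 7C 78 2F F3 8A 0E B4.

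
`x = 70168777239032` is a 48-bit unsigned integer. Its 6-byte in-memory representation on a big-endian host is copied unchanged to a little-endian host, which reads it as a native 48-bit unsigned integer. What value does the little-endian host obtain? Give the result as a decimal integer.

70168777239032 in 48-bit hexadecimal is 0x3FD1710AA9F8.
Stored big-endian, the bytes at ascending addresses are 3F D1 71 0A A9 F8.
Read back as little-endian, the first byte is least significant, giving 0xF8A90A71D13F.
0xF8A90A71D13F = 273404908392767.

273404908392767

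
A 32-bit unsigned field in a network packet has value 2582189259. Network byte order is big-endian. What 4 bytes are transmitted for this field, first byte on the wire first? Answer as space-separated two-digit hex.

99 E9 14 CB

2582189259 in hexadecimal, padded to 32 bits, is 0x99E914CB.
Split into bytes (most-significant first): 99 E9 14 CB.
Big-endian stores the most-significant byte at the lowest address.
So the memory order matches the most-significant-first order: 99 E9 14 CB.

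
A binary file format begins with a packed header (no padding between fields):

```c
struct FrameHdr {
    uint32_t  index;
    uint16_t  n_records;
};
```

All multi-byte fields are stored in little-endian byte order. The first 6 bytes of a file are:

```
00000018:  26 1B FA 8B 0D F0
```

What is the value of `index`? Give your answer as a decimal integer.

2348423974

`index` is the first field, at byte offset 0, occupying 4 bytes.
Bytes at offsets 0..3: 26 1B FA 8B.
In little-endian order the low byte comes first in memory.
Reassemble most-significant byte first: 8B FA 1B 26 → 0x8BFA1B26.
0x8BFA1B26 = 2348423974.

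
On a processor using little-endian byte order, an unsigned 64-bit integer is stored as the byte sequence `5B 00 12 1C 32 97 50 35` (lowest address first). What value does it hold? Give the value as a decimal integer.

In little-endian order the low byte comes first in memory.
Reassemble most-significant byte first: 35 50 97 32 1C 12 00 5B → 0x355097321C12005B.
0x355097321C12005B = 3841736723622133851.

3841736723622133851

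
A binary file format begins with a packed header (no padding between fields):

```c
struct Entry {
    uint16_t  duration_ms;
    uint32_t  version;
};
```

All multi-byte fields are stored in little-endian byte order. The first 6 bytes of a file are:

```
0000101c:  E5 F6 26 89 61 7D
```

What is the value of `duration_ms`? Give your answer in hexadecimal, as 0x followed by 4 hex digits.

0xF6E5

`duration_ms` is the first field, at byte offset 0, occupying 2 bytes.
Bytes at offsets 0..1: E5 F6.
Little-endian stores the least-significant byte at the lowest address.
Reassemble most-significant byte first: F6 E5 → 0xF6E5.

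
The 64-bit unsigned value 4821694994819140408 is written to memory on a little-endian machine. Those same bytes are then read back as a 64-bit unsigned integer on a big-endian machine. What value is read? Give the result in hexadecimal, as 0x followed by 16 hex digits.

0x384B79250D1AEA42

4821694994819140408 in 64-bit hexadecimal is 0x42EA1A0D25794B38.
Stored little-endian, the bytes at ascending addresses are 38 4B 79 25 0D 1A EA 42.
Read back as big-endian, the last byte is least significant, giving 0x384B79250D1AEA42.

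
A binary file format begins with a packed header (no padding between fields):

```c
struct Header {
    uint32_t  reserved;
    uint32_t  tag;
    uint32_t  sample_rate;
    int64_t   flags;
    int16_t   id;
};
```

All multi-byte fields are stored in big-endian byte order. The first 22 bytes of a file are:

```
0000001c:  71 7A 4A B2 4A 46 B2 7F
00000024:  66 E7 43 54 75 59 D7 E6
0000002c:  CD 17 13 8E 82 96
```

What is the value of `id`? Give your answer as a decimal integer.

`id` follows `reserved` (4 B), `tag` (4 B), `sample_rate` (4 B), `flags` (8 B), so it starts at offset 4 + 4 + 4 + 8 = 20 and occupies 2 bytes.
Bytes at offsets 20..21: 82 96.
In big-endian order the high byte comes first in memory.
The bytes are already most-significant first: 0x8296.
Top bit is set, so as a signed 16-bit value this is 0x8296 − 2^16 = -32106.

-32106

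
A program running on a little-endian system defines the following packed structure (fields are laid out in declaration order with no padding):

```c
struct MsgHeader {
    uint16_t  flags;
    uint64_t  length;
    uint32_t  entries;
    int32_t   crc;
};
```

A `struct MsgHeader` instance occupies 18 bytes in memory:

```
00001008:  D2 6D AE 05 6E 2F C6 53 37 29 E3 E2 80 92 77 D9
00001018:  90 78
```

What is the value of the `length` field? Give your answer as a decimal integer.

`length` follows `flags` (2 bytes), so it starts at byte offset 2 and occupies 8 bytes.
Bytes at offsets 2..9: AE 05 6E 2F C6 53 37 29.
In little-endian order the low byte comes first in memory.
Reassemble most-significant byte first: 29 37 53 C6 2F 6E 05 AE → 0x293753C62F6E05AE.
0x293753C62F6E05AE = 2969934589938501038.

2969934589938501038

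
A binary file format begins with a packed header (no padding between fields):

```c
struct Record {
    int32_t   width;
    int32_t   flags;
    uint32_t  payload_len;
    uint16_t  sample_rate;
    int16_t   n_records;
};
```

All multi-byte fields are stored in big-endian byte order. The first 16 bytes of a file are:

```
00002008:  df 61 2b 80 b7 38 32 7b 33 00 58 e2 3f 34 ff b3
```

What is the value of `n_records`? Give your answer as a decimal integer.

-77

`n_records` follows `width` (4 B), `flags` (4 B), `payload_len` (4 B), `sample_rate` (2 B), so it starts at offset 4 + 4 + 4 + 2 = 14 and occupies 2 bytes.
Bytes at offsets 14..15: FF B3.
In big-endian order the high byte comes first in memory.
The bytes are already most-significant first: 0xFFB3.
Top bit is set, so as a signed 16-bit value this is 0xFFB3 − 2^16 = -77.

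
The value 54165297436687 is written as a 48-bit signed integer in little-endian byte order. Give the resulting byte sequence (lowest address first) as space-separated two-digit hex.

54165297436687 in hexadecimal, padded to 48 bits, is 0x31435750180F.
Split into bytes (most-significant first): 31 43 57 50 18 0F.
Little-endian stores the least-significant byte at the lowest address.
So at ascending addresses the bytes are 0F 18 50 57 43 31.

0F 18 50 57 43 31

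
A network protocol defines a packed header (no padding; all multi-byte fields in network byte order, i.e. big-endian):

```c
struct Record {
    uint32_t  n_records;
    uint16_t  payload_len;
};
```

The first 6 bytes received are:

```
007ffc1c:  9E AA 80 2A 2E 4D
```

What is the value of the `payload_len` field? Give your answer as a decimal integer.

11853

`payload_len` follows `n_records` (4 bytes), so it starts at byte offset 4 and occupies 2 bytes.
Bytes at offsets 4..5: 2E 4D.
Big-endian: lowest address holds the most-significant byte.
The bytes are already most-significant first: 0x2E4D.
0x2E4D = 11853.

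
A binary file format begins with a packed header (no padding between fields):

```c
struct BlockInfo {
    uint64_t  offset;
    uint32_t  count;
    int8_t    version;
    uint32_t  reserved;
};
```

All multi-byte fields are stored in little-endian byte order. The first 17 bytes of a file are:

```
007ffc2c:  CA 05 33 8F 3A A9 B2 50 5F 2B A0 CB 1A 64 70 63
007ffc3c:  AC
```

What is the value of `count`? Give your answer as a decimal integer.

`count` follows `offset` (8 bytes), so it starts at byte offset 8 and occupies 4 bytes.
Bytes at offsets 8..11: 5F 2B A0 CB.
Little-endian stores the least-significant byte at the lowest address.
Reassemble most-significant byte first: CB A0 2B 5F → 0xCBA02B5F.
0xCBA02B5F = 3416271711.

3416271711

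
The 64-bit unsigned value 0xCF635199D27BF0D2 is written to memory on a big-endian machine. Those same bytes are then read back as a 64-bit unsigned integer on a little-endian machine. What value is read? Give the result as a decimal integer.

15199784886821020623

Stored big-endian, the bytes at ascending addresses are CF 63 51 99 D2 7B F0 D2.
Read back as little-endian, the first byte is least significant, giving 0xD2F07BD2995163CF.
0xD2F07BD2995163CF = 15199784886821020623.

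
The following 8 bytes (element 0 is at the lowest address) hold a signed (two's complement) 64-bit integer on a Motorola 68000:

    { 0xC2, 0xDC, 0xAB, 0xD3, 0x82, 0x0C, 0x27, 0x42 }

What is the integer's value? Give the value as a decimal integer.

-4405457410566903998

In big-endian order the high byte comes first in memory.
The bytes are already most-significant first: 0xC2DCABD3820C2742.
Top bit is set, so as a signed 64-bit value this is 0xC2DCABD3820C2742 − 2^64 = -4405457410566903998.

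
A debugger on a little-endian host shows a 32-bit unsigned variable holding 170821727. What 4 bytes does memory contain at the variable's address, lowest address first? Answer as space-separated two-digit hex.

170821727 in hexadecimal, padded to 32 bits, is 0x0A2E885F.
Split into bytes (most-significant first): 0A 2E 88 5F.
In little-endian order the low byte comes first in memory.
So at ascending addresses the bytes are 5F 88 2E 0A.

5F 88 2E 0A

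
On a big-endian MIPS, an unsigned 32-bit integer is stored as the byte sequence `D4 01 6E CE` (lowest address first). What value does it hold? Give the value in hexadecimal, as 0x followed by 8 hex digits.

0xD4016ECE

Big-endian stores the most-significant byte at the lowest address.
The bytes are already most-significant first: 0xD4016ECE.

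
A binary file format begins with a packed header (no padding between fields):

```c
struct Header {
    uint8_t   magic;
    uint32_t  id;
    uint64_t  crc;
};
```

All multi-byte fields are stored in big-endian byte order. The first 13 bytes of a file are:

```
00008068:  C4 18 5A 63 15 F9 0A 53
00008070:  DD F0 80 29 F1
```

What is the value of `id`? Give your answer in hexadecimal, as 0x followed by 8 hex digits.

0x185A6315

`id` follows `magic` (1 byte), so it starts at byte offset 1 and occupies 4 bytes.
Bytes at offsets 1..4: 18 5A 63 15.
Big-endian: lowest address holds the most-significant byte.
The bytes are already most-significant first: 0x185A6315.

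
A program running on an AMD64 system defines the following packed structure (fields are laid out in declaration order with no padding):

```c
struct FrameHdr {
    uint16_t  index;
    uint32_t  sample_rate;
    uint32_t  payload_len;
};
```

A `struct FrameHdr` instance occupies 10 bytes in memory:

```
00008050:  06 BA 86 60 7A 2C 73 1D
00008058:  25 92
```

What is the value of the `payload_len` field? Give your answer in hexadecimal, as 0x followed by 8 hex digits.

0x92251D73

`payload_len` follows `index` (2 B), `sample_rate` (4 B), so it starts at offset 2 + 4 = 6 and occupies 4 bytes.
Bytes at offsets 6..9: 73 1D 25 92.
Little-endian stores the least-significant byte at the lowest address.
Reassemble most-significant byte first: 92 25 1D 73 → 0x92251D73.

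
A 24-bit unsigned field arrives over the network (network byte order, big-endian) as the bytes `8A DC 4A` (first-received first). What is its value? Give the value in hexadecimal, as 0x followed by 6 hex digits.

Big-endian stores the most-significant byte at the lowest address.
The bytes are already most-significant first: 0x8ADC4A.

0x8ADC4A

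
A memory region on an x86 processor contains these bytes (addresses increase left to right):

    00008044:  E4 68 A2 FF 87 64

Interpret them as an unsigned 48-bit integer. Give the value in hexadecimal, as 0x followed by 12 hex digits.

Little-endian stores the least-significant byte at the lowest address.
Reassemble most-significant byte first: 64 87 FF A2 68 E4 → 0x6487FFA268E4.

0x6487FFA268E4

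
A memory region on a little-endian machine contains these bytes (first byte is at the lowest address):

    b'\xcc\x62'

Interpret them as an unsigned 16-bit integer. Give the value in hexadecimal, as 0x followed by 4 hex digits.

0x62CC

Little-endian: lowest address holds the least-significant byte.
Reassemble most-significant byte first: 62 CC → 0x62CC.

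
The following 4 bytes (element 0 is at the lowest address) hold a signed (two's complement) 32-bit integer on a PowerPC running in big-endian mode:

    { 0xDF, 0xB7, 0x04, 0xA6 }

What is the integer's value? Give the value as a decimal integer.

Big-endian stores the most-significant byte at the lowest address.
The bytes are already most-significant first: 0xDFB704A6.
Top bit is set, so as a signed 32-bit value this is 0xDFB704A6 − 2^32 = -541653850.

-541653850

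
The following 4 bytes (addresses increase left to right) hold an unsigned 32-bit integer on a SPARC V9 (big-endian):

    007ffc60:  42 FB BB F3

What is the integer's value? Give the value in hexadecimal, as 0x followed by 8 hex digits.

Big-endian stores the most-significant byte at the lowest address.
The bytes are already most-significant first: 0x42FBBBF3.

0x42FBBBF3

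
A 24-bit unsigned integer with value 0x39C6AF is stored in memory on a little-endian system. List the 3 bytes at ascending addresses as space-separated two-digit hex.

AF C6 39

Split into bytes (most-significant first): 39 C6 AF.
In little-endian order the low byte comes first in memory.
So at ascending addresses the bytes are AF C6 39.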